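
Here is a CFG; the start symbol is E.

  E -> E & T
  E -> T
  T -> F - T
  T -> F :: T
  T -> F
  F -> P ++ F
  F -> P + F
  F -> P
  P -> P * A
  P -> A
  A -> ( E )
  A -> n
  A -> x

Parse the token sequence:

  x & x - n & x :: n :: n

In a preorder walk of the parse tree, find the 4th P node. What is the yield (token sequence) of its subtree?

[E [E [E [T [F [P [A x]]]]] & [T [F [P [A x]]] - [T [F [P [A n]]]]]] & [T [F [P [A x]]] :: [T [F [P [A n]]] :: [T [F [P [A n]]]]]]]

x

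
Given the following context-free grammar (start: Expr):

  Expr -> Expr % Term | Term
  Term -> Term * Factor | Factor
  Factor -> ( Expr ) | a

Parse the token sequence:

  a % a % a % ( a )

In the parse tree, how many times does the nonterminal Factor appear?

[Expr [Expr [Expr [Expr [Term [Factor a]]] % [Term [Factor a]]] % [Term [Factor a]]] % [Term [Factor ( [Expr [Term [Factor a]]] )]]]

5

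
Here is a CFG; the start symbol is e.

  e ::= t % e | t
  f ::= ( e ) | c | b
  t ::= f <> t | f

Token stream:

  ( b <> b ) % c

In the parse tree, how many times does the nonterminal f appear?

[e [t [f ( [e [t [f b] <> [t [f b]]]] )]] % [e [t [f c]]]]

4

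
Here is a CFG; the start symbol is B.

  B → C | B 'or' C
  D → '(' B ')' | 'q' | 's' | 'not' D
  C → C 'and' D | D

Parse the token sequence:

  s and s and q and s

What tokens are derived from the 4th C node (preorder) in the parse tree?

s

[B [C [C [C [C [D s]] and [D s]] and [D q]] and [D s]]]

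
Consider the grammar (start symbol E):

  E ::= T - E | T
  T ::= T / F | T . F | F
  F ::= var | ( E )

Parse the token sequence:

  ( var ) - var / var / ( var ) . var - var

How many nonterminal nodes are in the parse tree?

21

[E [T [F ( [E [T [F var]]] )]] - [E [T [T [T [T [F var]] / [F var]] / [F ( [E [T [F var]]] )]] . [F var]] - [E [T [F var]]]]]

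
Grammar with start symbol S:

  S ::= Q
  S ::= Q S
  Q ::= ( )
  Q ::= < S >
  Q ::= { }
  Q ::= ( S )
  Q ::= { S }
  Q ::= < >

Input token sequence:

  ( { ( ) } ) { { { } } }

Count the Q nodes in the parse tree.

[S [Q ( [S [Q { [S [Q ( )]] }]] )] [S [Q { [S [Q { [S [Q { }]] }]] }]]]

6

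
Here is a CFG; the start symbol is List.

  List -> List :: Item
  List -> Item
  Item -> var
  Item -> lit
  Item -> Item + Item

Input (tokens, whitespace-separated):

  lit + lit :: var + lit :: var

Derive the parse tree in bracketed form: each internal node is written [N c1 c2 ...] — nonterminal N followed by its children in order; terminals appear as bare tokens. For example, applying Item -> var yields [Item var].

List
List :: Item
List :: Item :: Item
Item :: Item :: Item
Item + Item :: Item :: Item
lit + Item :: Item :: Item
lit + lit :: Item :: Item
lit + lit :: Item + Item :: Item
lit + lit :: var + Item :: Item
lit + lit :: var + lit :: Item
lit + lit :: var + lit :: var

[List [List [List [Item [Item lit] + [Item lit]]] :: [Item [Item var] + [Item lit]]] :: [Item var]]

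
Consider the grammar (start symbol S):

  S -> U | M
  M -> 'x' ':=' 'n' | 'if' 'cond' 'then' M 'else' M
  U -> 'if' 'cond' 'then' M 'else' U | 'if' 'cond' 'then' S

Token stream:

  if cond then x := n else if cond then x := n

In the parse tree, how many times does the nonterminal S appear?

2

[S [U if cond then [M x := n] else [U if cond then [S [M x := n]]]]]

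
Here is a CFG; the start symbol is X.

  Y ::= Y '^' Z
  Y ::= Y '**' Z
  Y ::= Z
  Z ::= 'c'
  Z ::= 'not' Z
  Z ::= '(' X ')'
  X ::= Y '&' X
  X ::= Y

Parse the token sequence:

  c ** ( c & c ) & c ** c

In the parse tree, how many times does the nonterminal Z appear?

[X [Y [Y [Z c]] ** [Z ( [X [Y [Z c]] & [X [Y [Z c]]]] )]] & [X [Y [Y [Z c]] ** [Z c]]]]

6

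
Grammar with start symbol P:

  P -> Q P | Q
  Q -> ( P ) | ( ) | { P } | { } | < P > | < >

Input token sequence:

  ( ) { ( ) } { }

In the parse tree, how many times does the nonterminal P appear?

4

[P [Q ( )] [P [Q { [P [Q ( )]] }] [P [Q { }]]]]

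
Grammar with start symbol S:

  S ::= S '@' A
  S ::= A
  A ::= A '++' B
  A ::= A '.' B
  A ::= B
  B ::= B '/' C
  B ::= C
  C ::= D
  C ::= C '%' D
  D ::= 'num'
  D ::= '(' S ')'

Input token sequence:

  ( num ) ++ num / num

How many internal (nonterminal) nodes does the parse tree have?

17

[S [A [A [B [C [D ( [S [A [B [C [D num]]]]] )]]]] ++ [B [B [C [D num]]] / [C [D num]]]]]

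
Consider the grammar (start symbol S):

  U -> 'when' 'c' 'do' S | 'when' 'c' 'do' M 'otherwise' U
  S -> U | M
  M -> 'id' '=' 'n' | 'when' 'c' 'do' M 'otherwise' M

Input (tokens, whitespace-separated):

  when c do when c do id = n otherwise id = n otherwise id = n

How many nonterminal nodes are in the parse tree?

[S [M when c do [M when c do [M id = n] otherwise [M id = n]] otherwise [M id = n]]]

6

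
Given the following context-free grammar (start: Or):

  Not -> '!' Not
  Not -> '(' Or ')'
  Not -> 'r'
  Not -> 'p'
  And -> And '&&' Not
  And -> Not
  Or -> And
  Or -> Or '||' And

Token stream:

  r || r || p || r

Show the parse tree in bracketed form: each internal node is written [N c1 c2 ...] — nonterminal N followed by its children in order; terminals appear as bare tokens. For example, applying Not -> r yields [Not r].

Or
Or || And
Or || And || And
Or || And || And || And
And || And || And || And
Not || And || And || And
r || And || And || And
r || Not || And || And
r || r || And || And
r || r || Not || And
r || r || p || And
r || r || p || Not
r || r || p || r

[Or [Or [Or [Or [And [Not r]]] || [And [Not r]]] || [And [Not p]]] || [And [Not r]]]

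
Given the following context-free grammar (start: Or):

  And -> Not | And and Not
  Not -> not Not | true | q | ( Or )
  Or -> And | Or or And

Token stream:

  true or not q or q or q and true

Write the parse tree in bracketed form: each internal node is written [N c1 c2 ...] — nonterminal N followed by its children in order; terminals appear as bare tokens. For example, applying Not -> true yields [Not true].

[Or [Or [Or [Or [And [Not true]]] or [And [Not not [Not q]]]] or [And [Not q]]] or [And [And [Not q]] and [Not true]]]

Or
Or or And
Or or And or And
Or or And or And or And
And or And or And or And
Not or And or And or And
true or And or And or And
true or Not or And or And
true or not Not or And or And
true or not q or And or And
true or not q or Not or And
true or not q or q or And
true or not q or q or And and Not
true or not q or q or Not and Not
true or not q or q or q and Not
true or not q or q or q and true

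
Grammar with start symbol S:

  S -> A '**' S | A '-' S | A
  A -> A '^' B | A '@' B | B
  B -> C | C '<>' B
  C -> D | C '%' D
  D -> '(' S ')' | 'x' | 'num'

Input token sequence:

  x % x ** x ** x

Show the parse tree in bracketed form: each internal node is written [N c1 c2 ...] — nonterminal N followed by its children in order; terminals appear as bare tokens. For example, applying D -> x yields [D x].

S
A ** S
B ** S
C ** S
C % D ** S
D % D ** S
x % D ** S
x % x ** S
x % x ** A ** S
x % x ** B ** S
x % x ** C ** S
x % x ** D ** S
x % x ** x ** S
x % x ** x ** A
x % x ** x ** B
x % x ** x ** C
x % x ** x ** D
x % x ** x ** x

[S [A [B [C [C [D x]] % [D x]]]] ** [S [A [B [C [D x]]]] ** [S [A [B [C [D x]]]]]]]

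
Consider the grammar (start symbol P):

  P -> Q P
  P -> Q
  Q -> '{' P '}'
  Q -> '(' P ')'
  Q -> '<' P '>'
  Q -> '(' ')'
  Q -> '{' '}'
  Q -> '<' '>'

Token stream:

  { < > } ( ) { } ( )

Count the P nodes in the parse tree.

[P [Q { [P [Q < >]] }] [P [Q ( )] [P [Q { }] [P [Q ( )]]]]]

5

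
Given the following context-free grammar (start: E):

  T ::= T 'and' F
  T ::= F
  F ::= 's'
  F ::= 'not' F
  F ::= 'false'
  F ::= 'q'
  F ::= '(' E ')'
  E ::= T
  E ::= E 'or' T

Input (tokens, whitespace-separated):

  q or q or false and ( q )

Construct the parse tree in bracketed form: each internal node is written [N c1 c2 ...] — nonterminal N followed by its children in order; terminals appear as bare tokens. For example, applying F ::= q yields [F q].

E
E or T
E or T or T
T or T or T
F or T or T
q or T or T
q or F or T
q or q or T
q or q or T and F
q or q or F and F
q or q or false and F
q or q or false and ( E )
q or q or false and ( T )
q or q or false and ( F )
q or q or false and ( q )

[E [E [E [T [F q]]] or [T [F q]]] or [T [T [F false]] and [F ( [E [T [F q]]] )]]]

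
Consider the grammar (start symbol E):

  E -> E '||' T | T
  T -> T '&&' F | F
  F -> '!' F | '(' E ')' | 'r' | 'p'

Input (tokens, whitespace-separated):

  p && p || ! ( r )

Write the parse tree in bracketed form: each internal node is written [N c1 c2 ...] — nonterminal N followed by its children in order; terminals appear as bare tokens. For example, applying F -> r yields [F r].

E
E || T
T || T
T && F || T
F && F || T
p && F || T
p && p || T
p && p || F
p && p || ! F
p && p || ! ( E )
p && p || ! ( T )
p && p || ! ( F )
p && p || ! ( r )

[E [E [T [T [F p]] && [F p]]] || [T [F ! [F ( [E [T [F r]]] )]]]]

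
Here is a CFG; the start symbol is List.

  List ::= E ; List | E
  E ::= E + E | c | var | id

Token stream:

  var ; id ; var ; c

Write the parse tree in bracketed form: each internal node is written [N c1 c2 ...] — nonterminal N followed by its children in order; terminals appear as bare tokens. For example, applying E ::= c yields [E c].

List
E ; List
var ; List
var ; E ; List
var ; id ; List
var ; id ; E ; List
var ; id ; var ; List
var ; id ; var ; E
var ; id ; var ; c

[List [E var] ; [List [E id] ; [List [E var] ; [List [E c]]]]]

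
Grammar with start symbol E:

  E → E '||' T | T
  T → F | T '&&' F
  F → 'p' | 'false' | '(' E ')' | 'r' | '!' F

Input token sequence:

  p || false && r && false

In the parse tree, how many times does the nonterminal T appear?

4

[E [E [T [F p]]] || [T [T [T [F false]] && [F r]] && [F false]]]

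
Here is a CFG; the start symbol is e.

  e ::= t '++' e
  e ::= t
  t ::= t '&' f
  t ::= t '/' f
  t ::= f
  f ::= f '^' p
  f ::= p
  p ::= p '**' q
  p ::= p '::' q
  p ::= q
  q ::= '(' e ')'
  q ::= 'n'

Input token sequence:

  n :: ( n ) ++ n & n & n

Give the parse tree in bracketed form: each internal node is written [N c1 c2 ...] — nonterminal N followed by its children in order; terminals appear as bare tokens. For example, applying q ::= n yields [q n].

[e [t [f [p [p [q n]] :: [q ( [e [t [f [p [q n]]]]] )]]]] ++ [e [t [t [t [f [p [q n]]]] & [f [p [q n]]]] & [f [p [q n]]]]]]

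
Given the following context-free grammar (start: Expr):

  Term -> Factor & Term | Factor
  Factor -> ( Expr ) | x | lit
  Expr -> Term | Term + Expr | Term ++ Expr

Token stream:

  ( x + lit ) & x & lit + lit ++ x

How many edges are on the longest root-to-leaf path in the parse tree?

7

[Expr [Term [Factor ( [Expr [Term [Factor x]] + [Expr [Term [Factor lit]]]] )] & [Term [Factor x] & [Term [Factor lit]]]] + [Expr [Term [Factor lit]] ++ [Expr [Term [Factor x]]]]]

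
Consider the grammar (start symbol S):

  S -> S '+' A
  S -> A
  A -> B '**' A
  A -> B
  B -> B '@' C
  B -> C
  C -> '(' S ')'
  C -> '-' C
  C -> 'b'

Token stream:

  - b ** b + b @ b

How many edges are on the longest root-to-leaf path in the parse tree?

[S [S [A [B [C - [C b]]] ** [A [B [C b]]]]] + [A [B [B [C b]] @ [C b]]]]

6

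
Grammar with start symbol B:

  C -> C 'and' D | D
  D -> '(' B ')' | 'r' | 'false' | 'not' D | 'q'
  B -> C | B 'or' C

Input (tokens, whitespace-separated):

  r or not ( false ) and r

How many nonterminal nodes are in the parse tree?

12

[B [B [C [D r]]] or [C [C [D not [D ( [B [C [D false]]] )]]] and [D r]]]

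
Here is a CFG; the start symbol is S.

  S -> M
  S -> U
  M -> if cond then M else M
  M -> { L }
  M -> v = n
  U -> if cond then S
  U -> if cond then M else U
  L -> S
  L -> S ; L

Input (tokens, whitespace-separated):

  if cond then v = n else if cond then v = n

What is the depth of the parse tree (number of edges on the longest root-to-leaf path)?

[S [U if cond then [M v = n] else [U if cond then [S [M v = n]]]]]

5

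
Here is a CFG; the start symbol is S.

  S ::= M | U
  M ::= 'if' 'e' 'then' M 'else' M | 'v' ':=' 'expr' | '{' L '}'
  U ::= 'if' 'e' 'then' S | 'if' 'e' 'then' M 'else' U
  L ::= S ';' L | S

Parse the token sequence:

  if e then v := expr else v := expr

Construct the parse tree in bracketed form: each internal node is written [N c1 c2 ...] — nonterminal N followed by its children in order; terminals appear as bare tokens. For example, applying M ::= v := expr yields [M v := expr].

[S [M if e then [M v := expr] else [M v := expr]]]

S
M
if e then M else M
if e then v := expr else M
if e then v := expr else v := expr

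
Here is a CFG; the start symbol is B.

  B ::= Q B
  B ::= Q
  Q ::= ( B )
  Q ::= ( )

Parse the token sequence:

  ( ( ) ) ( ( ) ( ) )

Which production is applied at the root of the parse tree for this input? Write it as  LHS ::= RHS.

[B [Q ( [B [Q ( )]] )] [B [Q ( [B [Q ( )] [B [Q ( )]]] )]]]

B ::= Q B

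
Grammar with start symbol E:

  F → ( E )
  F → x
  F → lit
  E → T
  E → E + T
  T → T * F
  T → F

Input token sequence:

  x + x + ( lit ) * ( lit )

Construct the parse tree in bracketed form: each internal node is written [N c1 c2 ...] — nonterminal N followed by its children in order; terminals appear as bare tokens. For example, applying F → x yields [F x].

[E [E [E [T [F x]]] + [T [F x]]] + [T [T [F ( [E [T [F lit]]] )]] * [F ( [E [T [F lit]]] )]]]

E
E + T
E + T + T
T + T + T
F + T + T
x + T + T
x + F + T
x + x + T
x + x + T * F
x + x + F * F
x + x + ( E ) * F
x + x + ( T ) * F
x + x + ( F ) * F
x + x + ( lit ) * F
x + x + ( lit ) * ( E )
x + x + ( lit ) * ( T )
x + x + ( lit ) * ( F )
x + x + ( lit ) * ( lit )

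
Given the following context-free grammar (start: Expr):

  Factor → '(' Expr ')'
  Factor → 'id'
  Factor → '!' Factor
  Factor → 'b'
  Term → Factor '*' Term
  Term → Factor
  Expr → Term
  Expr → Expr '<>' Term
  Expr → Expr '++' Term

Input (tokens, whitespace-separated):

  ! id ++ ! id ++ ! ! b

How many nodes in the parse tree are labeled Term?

[Expr [Expr [Expr [Term [Factor ! [Factor id]]]] ++ [Term [Factor ! [Factor id]]]] ++ [Term [Factor ! [Factor ! [Factor b]]]]]

3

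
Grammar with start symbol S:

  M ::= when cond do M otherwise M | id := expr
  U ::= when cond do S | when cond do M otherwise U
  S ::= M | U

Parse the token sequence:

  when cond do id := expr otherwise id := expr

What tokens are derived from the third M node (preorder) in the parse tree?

[S [M when cond do [M id := expr] otherwise [M id := expr]]]

id := expr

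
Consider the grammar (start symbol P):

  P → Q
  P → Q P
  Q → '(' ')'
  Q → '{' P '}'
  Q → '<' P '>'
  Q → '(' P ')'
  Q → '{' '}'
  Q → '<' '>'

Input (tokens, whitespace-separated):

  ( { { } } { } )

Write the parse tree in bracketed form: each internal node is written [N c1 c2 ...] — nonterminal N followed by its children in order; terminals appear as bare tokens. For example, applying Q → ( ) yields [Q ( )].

P
Q
( P )
( Q P )
( { P } P )
( { Q } P )
( { { } } P )
( { { } } Q )
( { { } } { } )

[P [Q ( [P [Q { [P [Q { }]] }] [P [Q { }]]] )]]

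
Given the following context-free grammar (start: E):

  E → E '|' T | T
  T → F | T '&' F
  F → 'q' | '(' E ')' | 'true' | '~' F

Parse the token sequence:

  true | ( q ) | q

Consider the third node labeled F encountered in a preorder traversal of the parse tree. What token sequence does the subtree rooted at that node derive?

q

[E [E [E [T [F true]]] | [T [F ( [E [T [F q]]] )]]] | [T [F q]]]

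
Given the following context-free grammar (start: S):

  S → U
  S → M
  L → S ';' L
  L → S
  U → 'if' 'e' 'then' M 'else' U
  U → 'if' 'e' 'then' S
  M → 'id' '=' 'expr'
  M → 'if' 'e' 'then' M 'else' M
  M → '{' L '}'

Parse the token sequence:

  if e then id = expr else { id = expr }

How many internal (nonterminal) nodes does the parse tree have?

7

[S [M if e then [M id = expr] else [M { [L [S [M id = expr]]] }]]]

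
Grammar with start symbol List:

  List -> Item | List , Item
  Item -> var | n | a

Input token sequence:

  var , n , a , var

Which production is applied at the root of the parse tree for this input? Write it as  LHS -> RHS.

List -> List , Item

[List [List [List [List [Item var]] , [Item n]] , [Item a]] , [Item var]]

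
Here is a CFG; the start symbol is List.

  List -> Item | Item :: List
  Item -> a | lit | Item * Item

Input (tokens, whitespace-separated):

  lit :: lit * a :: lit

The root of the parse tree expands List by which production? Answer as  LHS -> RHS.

[List [Item lit] :: [List [Item [Item lit] * [Item a]] :: [List [Item lit]]]]

List -> Item :: List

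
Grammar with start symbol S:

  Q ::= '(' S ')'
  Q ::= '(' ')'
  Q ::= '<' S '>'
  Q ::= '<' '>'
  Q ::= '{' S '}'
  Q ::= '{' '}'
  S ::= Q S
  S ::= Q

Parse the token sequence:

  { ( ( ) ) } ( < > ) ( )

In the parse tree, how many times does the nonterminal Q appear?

[S [Q { [S [Q ( [S [Q ( )]] )]] }] [S [Q ( [S [Q < >]] )] [S [Q ( )]]]]

6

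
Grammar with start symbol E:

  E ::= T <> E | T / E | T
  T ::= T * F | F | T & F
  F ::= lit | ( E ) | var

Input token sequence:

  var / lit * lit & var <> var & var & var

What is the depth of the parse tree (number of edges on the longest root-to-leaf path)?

7

[E [T [F var]] / [E [T [T [T [F lit]] * [F lit]] & [F var]] <> [E [T [T [T [F var]] & [F var]] & [F var]]]]]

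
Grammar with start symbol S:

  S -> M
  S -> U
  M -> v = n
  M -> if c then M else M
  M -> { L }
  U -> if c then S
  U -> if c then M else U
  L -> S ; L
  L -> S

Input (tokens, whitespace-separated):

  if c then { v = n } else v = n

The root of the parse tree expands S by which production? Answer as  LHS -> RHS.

[S [M if c then [M { [L [S [M v = n]]] }] else [M v = n]]]

S -> M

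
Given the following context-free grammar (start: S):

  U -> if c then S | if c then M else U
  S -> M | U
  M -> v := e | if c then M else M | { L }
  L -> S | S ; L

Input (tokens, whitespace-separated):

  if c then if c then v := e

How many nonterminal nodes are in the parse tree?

6

[S [U if c then [S [U if c then [S [M v := e]]]]]]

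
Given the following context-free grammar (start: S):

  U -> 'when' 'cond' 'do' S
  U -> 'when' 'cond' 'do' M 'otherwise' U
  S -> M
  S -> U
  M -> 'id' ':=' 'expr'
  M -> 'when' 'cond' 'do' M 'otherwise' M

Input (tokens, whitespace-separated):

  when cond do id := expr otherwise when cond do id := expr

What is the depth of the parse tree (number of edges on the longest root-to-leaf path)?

[S [U when cond do [M id := expr] otherwise [U when cond do [S [M id := expr]]]]]

5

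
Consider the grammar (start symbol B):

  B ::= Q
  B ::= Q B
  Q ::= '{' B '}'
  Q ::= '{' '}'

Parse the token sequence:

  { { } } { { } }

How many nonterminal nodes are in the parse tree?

8

[B [Q { [B [Q { }]] }] [B [Q { [B [Q { }]] }]]]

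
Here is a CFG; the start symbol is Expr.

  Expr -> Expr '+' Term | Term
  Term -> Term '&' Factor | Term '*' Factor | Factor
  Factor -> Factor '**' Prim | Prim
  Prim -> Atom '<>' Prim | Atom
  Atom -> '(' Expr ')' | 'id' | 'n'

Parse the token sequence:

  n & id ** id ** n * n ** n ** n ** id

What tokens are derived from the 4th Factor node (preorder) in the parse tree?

id

[Expr [Term [Term [Term [Factor [Prim [Atom n]]]] & [Factor [Factor [Factor [Prim [Atom id]]] ** [Prim [Atom id]]] ** [Prim [Atom n]]]] * [Factor [Factor [Factor [Factor [Prim [Atom n]]] ** [Prim [Atom n]]] ** [Prim [Atom n]]] ** [Prim [Atom id]]]]]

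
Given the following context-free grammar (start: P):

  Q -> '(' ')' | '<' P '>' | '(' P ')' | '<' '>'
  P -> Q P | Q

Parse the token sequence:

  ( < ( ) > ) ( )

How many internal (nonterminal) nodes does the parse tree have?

8

[P [Q ( [P [Q < [P [Q ( )]] >]] )] [P [Q ( )]]]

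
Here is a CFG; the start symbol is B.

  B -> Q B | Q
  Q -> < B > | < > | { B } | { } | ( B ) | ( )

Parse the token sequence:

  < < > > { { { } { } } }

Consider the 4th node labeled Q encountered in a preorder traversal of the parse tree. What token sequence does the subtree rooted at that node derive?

{ { } { } }

[B [Q < [B [Q < >]] >] [B [Q { [B [Q { [B [Q { }] [B [Q { }]]] }]] }]]]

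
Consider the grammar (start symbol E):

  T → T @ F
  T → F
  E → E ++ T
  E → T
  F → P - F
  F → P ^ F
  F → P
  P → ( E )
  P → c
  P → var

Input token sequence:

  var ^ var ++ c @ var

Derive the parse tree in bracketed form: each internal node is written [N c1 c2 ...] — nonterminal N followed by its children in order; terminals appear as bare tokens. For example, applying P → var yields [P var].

E
E ++ T
T ++ T
F ++ T
P ^ F ++ T
var ^ F ++ T
var ^ P ++ T
var ^ var ++ T
var ^ var ++ T @ F
var ^ var ++ F @ F
var ^ var ++ P @ F
var ^ var ++ c @ F
var ^ var ++ c @ P
var ^ var ++ c @ var

[E [E [T [F [P var] ^ [F [P var]]]]] ++ [T [T [F [P c]]] @ [F [P var]]]]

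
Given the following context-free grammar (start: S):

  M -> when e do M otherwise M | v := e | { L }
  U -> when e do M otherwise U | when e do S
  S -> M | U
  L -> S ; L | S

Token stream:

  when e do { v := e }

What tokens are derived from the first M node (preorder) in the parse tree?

[S [U when e do [S [M { [L [S [M v := e]]] }]]]]

{ v := e }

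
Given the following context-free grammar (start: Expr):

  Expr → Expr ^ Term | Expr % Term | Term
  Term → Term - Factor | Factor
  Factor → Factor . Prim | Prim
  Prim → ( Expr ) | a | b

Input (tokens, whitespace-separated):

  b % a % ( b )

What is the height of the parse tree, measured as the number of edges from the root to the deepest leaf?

[Expr [Expr [Expr [Term [Factor [Prim b]]]] % [Term [Factor [Prim a]]]] % [Term [Factor [Prim ( [Expr [Term [Factor [Prim b]]]] )]]]]

8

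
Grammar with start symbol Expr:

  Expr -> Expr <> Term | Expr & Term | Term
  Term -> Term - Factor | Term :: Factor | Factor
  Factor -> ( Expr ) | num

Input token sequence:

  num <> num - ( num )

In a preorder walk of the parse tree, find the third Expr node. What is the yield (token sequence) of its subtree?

[Expr [Expr [Term [Factor num]]] <> [Term [Term [Factor num]] - [Factor ( [Expr [Term [Factor num]]] )]]]

num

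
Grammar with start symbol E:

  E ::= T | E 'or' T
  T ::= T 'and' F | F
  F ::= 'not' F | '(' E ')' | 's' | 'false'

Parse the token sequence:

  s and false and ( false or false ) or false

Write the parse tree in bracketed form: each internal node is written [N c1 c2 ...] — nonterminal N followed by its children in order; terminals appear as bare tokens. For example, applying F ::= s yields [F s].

[E [E [T [T [T [F s]] and [F false]] and [F ( [E [E [T [F false]]] or [T [F false]]] )]]] or [T [F false]]]

E
E or T
T or T
T and F or T
T and F and F or T
F and F and F or T
s and F and F or T
s and false and F or T
s and false and ( E ) or T
s and false and ( E or T ) or T
s and false and ( T or T ) or T
s and false and ( F or T ) or T
s and false and ( false or T ) or T
s and false and ( false or F ) or T
s and false and ( false or false ) or T
s and false and ( false or false ) or F
s and false and ( false or false ) or false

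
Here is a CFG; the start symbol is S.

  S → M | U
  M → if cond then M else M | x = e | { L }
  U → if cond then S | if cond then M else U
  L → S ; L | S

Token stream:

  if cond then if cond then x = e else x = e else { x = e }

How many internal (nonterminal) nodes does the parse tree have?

[S [M if cond then [M if cond then [M x = e] else [M x = e]] else [M { [L [S [M x = e]]] }]]]

9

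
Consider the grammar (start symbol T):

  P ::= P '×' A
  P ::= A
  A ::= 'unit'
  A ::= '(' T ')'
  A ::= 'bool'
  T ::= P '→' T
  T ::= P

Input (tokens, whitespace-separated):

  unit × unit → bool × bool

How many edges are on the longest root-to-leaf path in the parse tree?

[T [P [P [A unit]] × [A unit]] → [T [P [P [A bool]] × [A bool]]]]

5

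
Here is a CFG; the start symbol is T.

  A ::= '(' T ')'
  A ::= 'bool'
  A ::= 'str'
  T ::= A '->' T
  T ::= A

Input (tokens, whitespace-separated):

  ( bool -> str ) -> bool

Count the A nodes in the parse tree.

[T [A ( [T [A bool] -> [T [A str]]] )] -> [T [A bool]]]

4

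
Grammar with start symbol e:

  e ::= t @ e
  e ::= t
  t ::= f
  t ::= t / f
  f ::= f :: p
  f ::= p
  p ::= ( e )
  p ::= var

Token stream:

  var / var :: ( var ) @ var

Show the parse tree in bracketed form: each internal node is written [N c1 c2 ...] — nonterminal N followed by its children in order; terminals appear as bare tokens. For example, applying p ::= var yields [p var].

e
t @ e
t / f @ e
f / f @ e
p / f @ e
var / f @ e
var / f :: p @ e
var / p :: p @ e
var / var :: p @ e
var / var :: ( e ) @ e
var / var :: ( t ) @ e
var / var :: ( f ) @ e
var / var :: ( p ) @ e
var / var :: ( var ) @ e
var / var :: ( var ) @ t
var / var :: ( var ) @ f
var / var :: ( var ) @ p
var / var :: ( var ) @ var

[e [t [t [f [p var]]] / [f [f [p var]] :: [p ( [e [t [f [p var]]]] )]]] @ [e [t [f [p var]]]]]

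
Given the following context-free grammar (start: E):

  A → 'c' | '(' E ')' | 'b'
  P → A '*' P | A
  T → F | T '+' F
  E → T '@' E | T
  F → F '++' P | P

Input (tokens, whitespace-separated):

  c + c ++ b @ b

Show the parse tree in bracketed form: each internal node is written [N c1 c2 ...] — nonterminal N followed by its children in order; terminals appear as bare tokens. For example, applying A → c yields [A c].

E
T @ E
T + F @ E
F + F @ E
P + F @ E
A + F @ E
c + F @ E
c + F ++ P @ E
c + P ++ P @ E
c + A ++ P @ E
c + c ++ P @ E
c + c ++ A @ E
c + c ++ b @ E
c + c ++ b @ T
c + c ++ b @ F
c + c ++ b @ P
c + c ++ b @ A
c + c ++ b @ b

[E [T [T [F [P [A c]]]] + [F [F [P [A c]]] ++ [P [A b]]]] @ [E [T [F [P [A b]]]]]]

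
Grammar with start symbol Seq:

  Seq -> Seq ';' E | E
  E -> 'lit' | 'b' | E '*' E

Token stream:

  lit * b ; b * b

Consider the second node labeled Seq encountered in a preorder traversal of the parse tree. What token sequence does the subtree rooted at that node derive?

lit * b

[Seq [Seq [E [E lit] * [E b]]] ; [E [E b] * [E b]]]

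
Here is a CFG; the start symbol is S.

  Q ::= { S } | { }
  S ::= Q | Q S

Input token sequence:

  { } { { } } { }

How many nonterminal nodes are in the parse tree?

[S [Q { }] [S [Q { [S [Q { }]] }] [S [Q { }]]]]

8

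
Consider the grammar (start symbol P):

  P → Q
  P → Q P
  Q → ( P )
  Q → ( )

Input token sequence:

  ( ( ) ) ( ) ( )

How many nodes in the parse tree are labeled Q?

4

[P [Q ( [P [Q ( )]] )] [P [Q ( )] [P [Q ( )]]]]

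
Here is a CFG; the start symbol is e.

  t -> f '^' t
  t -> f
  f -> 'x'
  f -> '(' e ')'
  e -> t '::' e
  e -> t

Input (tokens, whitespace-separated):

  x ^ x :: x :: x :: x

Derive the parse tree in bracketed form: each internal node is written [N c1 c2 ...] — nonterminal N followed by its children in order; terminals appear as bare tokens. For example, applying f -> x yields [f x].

e
t :: e
f ^ t :: e
x ^ t :: e
x ^ f :: e
x ^ x :: e
x ^ x :: t :: e
x ^ x :: f :: e
x ^ x :: x :: e
x ^ x :: x :: t :: e
x ^ x :: x :: f :: e
x ^ x :: x :: x :: e
x ^ x :: x :: x :: t
x ^ x :: x :: x :: f
x ^ x :: x :: x :: x

[e [t [f x] ^ [t [f x]]] :: [e [t [f x]] :: [e [t [f x]] :: [e [t [f x]]]]]]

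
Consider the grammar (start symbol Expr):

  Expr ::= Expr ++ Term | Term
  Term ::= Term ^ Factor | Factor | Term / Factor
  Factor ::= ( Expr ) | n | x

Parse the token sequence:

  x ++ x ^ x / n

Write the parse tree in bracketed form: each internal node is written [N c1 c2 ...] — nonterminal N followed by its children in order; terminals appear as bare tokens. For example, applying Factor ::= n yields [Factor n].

Expr
Expr ++ Term
Term ++ Term
Factor ++ Term
x ++ Term
x ++ Term / Factor
x ++ Term ^ Factor / Factor
x ++ Factor ^ Factor / Factor
x ++ x ^ Factor / Factor
x ++ x ^ x / Factor
x ++ x ^ x / n

[Expr [Expr [Term [Factor x]]] ++ [Term [Term [Term [Factor x]] ^ [Factor x]] / [Factor n]]]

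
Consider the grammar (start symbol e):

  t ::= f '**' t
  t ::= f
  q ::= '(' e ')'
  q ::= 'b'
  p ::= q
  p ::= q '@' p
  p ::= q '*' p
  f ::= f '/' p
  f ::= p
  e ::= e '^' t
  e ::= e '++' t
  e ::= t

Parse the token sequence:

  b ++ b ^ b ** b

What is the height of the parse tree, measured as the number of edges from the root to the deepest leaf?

7

[e [e [e [t [f [p [q b]]]]] ++ [t [f [p [q b]]]]] ^ [t [f [p [q b]]] ** [t [f [p [q b]]]]]]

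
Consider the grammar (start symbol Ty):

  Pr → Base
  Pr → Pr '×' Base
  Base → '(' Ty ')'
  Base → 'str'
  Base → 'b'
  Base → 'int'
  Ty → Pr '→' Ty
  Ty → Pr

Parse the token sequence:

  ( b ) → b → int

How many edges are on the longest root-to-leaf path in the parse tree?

[Ty [Pr [Base ( [Ty [Pr [Base b]]] )]] → [Ty [Pr [Base b]] → [Ty [Pr [Base int]]]]]

6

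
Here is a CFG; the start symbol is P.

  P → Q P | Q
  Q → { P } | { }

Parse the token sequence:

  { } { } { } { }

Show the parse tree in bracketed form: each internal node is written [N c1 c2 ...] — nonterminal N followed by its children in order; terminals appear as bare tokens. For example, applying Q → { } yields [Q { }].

P
Q P
{ } P
{ } Q P
{ } { } P
{ } { } Q P
{ } { } { } P
{ } { } { } Q
{ } { } { } { }

[P [Q { }] [P [Q { }] [P [Q { }] [P [Q { }]]]]]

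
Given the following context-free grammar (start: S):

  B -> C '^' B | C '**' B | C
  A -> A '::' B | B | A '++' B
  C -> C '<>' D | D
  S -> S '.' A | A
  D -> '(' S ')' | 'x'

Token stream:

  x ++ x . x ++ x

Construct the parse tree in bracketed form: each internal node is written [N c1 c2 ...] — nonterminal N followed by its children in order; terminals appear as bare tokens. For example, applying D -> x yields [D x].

[S [S [A [A [B [C [D x]]]] ++ [B [C [D x]]]]] . [A [A [B [C [D x]]]] ++ [B [C [D x]]]]]

S
S . A
A . A
A ++ B . A
B ++ B . A
C ++ B . A
D ++ B . A
x ++ B . A
x ++ C . A
x ++ D . A
x ++ x . A
x ++ x . A ++ B
x ++ x . B ++ B
x ++ x . C ++ B
x ++ x . D ++ B
x ++ x . x ++ B
x ++ x . x ++ C
x ++ x . x ++ D
x ++ x . x ++ x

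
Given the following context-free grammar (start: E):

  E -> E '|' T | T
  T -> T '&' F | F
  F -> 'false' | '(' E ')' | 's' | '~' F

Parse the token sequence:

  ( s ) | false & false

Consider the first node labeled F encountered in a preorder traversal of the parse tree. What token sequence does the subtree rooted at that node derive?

[E [E [T [F ( [E [T [F s]]] )]]] | [T [T [F false]] & [F false]]]

( s )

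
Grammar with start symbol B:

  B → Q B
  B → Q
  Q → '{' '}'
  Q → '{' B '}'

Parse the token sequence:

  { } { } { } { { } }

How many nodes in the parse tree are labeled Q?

5

[B [Q { }] [B [Q { }] [B [Q { }] [B [Q { [B [Q { }]] }]]]]]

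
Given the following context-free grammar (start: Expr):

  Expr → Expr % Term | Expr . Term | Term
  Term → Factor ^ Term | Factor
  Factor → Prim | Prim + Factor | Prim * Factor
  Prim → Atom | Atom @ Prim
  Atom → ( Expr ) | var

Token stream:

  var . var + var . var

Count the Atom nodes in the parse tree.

[Expr [Expr [Expr [Term [Factor [Prim [Atom var]]]]] . [Term [Factor [Prim [Atom var]] + [Factor [Prim [Atom var]]]]]] . [Term [Factor [Prim [Atom var]]]]]

4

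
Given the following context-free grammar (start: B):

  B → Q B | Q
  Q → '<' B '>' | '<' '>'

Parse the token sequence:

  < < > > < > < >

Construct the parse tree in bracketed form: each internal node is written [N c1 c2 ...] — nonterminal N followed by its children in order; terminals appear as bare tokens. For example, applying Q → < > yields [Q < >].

[B [Q < [B [Q < >]] >] [B [Q < >] [B [Q < >]]]]

B
Q B
< B > B
< Q > B
< < > > B
< < > > Q B
< < > > < > B
< < > > < > Q
< < > > < > < >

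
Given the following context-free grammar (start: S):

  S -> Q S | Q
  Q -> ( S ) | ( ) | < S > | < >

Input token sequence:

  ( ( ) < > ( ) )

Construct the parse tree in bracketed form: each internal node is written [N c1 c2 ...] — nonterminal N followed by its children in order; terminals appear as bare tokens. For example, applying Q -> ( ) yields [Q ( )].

[S [Q ( [S [Q ( )] [S [Q < >] [S [Q ( )]]]] )]]

S
Q
( S )
( Q S )
( ( ) S )
( ( ) Q S )
( ( ) < > S )
( ( ) < > Q )
( ( ) < > ( ) )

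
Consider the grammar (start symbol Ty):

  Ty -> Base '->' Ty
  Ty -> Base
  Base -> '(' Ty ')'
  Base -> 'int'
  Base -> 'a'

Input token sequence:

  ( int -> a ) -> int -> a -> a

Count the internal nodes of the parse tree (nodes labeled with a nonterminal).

[Ty [Base ( [Ty [Base int] -> [Ty [Base a]]] )] -> [Ty [Base int] -> [Ty [Base a] -> [Ty [Base a]]]]]

12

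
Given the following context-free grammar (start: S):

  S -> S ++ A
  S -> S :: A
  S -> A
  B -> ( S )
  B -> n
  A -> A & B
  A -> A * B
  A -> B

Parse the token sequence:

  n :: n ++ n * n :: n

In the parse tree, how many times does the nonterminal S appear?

[S [S [S [S [A [B n]]] :: [A [B n]]] ++ [A [A [B n]] * [B n]]] :: [A [B n]]]

4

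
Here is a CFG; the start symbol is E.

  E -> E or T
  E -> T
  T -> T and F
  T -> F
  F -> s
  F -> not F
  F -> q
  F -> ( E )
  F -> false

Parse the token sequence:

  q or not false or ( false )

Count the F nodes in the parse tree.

5

[E [E [E [T [F q]]] or [T [F not [F false]]]] or [T [F ( [E [T [F false]]] )]]]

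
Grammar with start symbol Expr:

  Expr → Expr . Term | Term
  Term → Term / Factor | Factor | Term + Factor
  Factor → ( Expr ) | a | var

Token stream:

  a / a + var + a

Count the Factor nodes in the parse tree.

4

[Expr [Term [Term [Term [Term [Factor a]] / [Factor a]] + [Factor var]] + [Factor a]]]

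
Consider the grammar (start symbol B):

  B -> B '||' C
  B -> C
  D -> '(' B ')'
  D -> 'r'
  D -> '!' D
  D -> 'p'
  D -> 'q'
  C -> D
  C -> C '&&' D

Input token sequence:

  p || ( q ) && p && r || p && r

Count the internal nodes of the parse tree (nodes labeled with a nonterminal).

[B [B [B [C [D p]]] || [C [C [C [D ( [B [C [D q]]] )]] && [D p]] && [D r]]] || [C [C [D p]] && [D r]]]

18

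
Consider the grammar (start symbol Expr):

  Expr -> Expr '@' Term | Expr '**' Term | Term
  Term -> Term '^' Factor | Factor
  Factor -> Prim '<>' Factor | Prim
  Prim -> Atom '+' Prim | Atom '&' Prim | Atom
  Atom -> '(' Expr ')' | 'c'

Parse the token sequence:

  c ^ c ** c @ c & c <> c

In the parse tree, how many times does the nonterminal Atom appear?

6

[Expr [Expr [Expr [Term [Term [Factor [Prim [Atom c]]]] ^ [Factor [Prim [Atom c]]]]] ** [Term [Factor [Prim [Atom c]]]]] @ [Term [Factor [Prim [Atom c] & [Prim [Atom c]]] <> [Factor [Prim [Atom c]]]]]]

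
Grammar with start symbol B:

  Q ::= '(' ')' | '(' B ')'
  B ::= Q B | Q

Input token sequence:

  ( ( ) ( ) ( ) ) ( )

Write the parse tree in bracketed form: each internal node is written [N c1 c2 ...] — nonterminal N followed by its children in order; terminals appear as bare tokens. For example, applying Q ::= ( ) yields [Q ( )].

[B [Q ( [B [Q ( )] [B [Q ( )] [B [Q ( )]]]] )] [B [Q ( )]]]

B
Q B
( B ) B
( Q B ) B
( ( ) B ) B
( ( ) Q B ) B
( ( ) ( ) B ) B
( ( ) ( ) Q ) B
( ( ) ( ) ( ) ) B
( ( ) ( ) ( ) ) Q
( ( ) ( ) ( ) ) ( )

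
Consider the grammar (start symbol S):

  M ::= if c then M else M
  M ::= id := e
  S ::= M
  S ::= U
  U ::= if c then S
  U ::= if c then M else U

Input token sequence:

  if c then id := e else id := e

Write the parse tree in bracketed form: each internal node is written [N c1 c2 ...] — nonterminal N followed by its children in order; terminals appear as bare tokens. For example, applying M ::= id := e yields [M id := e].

S
M
if c then M else M
if c then id := e else M
if c then id := e else id := e

[S [M if c then [M id := e] else [M id := e]]]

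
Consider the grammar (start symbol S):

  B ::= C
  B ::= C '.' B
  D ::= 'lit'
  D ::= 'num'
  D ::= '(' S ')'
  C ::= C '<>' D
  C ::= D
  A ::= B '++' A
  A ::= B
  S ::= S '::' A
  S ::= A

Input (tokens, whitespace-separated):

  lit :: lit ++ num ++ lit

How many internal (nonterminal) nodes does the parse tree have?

[S [S [A [B [C [D lit]]]]] :: [A [B [C [D lit]]] ++ [A [B [C [D num]]] ++ [A [B [C [D lit]]]]]]]

18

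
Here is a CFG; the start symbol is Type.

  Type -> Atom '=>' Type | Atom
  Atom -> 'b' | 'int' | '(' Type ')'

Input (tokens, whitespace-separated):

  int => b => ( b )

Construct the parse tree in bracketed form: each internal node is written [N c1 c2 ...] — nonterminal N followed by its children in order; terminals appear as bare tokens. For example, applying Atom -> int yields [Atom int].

[Type [Atom int] => [Type [Atom b] => [Type [Atom ( [Type [Atom b]] )]]]]

Type
Atom => Type
int => Type
int => Atom => Type
int => b => Type
int => b => Atom
int => b => ( Type )
int => b => ( Atom )
int => b => ( b )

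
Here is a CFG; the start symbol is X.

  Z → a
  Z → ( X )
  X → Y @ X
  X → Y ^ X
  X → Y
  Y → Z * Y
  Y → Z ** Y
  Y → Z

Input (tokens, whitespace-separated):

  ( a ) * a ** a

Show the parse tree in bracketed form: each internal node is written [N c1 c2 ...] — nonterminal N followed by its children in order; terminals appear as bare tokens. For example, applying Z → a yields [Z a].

X
Y
Z * Y
( X ) * Y
( Y ) * Y
( Z ) * Y
( a ) * Y
( a ) * Z ** Y
( a ) * a ** Y
( a ) * a ** Z
( a ) * a ** a

[X [Y [Z ( [X [Y [Z a]]] )] * [Y [Z a] ** [Y [Z a]]]]]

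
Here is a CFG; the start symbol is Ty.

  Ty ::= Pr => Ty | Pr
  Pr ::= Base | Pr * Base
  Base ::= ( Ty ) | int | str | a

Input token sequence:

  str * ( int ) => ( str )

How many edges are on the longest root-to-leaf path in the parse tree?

7

[Ty [Pr [Pr [Base str]] * [Base ( [Ty [Pr [Base int]]] )]] => [Ty [Pr [Base ( [Ty [Pr [Base str]]] )]]]]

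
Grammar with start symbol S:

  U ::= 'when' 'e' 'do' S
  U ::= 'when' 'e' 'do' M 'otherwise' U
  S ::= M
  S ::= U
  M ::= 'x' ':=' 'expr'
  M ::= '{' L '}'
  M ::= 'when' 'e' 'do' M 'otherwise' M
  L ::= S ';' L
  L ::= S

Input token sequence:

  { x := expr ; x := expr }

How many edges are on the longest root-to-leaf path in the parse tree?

[S [M { [L [S [M x := expr]] ; [L [S [M x := expr]]]] }]]

6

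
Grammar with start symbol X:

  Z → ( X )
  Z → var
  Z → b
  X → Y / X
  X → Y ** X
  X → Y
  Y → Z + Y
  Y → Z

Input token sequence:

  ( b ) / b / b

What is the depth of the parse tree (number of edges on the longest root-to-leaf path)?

[X [Y [Z ( [X [Y [Z b]]] )]] / [X [Y [Z b]] / [X [Y [Z b]]]]]

6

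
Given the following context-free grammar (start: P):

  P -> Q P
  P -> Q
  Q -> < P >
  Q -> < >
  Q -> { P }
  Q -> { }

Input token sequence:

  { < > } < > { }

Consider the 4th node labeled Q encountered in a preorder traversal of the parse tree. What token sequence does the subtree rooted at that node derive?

[P [Q { [P [Q < >]] }] [P [Q < >] [P [Q { }]]]]

{ }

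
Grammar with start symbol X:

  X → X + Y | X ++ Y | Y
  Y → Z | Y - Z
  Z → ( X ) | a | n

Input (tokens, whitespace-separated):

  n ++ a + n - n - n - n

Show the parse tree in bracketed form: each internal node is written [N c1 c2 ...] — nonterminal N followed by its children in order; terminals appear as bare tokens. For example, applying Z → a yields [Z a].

X
X + Y
X ++ Y + Y
Y ++ Y + Y
Z ++ Y + Y
n ++ Y + Y
n ++ Z + Y
n ++ a + Y
n ++ a + Y - Z
n ++ a + Y - Z - Z
n ++ a + Y - Z - Z - Z
n ++ a + Z - Z - Z - Z
n ++ a + n - Z - Z - Z
n ++ a + n - n - Z - Z
n ++ a + n - n - n - Z
n ++ a + n - n - n - n

[X [X [X [Y [Z n]]] ++ [Y [Z a]]] + [Y [Y [Y [Y [Z n]] - [Z n]] - [Z n]] - [Z n]]]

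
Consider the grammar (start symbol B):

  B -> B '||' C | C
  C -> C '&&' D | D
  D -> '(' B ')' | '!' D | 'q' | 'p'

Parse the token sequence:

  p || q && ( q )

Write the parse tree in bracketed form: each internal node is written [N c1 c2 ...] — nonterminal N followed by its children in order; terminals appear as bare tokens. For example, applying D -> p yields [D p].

B
B || C
C || C
D || C
p || C
p || C && D
p || D && D
p || q && D
p || q && ( B )
p || q && ( C )
p || q && ( D )
p || q && ( q )

[B [B [C [D p]]] || [C [C [D q]] && [D ( [B [C [D q]]] )]]]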